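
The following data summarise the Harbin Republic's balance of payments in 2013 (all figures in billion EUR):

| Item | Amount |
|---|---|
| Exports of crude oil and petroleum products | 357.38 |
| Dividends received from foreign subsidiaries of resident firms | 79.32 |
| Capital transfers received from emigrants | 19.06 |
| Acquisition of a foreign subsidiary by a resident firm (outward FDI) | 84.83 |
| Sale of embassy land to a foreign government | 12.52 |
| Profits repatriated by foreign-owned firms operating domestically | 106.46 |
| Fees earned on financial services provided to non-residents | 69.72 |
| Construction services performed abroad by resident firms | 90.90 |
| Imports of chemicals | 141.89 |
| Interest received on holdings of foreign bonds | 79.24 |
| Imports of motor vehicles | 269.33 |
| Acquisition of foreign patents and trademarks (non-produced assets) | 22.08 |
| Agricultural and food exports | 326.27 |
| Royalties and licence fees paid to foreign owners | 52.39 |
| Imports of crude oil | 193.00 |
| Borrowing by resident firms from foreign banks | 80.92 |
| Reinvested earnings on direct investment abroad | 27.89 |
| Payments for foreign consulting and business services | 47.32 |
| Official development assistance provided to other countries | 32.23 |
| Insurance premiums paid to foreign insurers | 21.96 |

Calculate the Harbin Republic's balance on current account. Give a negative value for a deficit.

166.14

Goods: -193.00 + 326.27 - 141.89 + 357.38 - 269.33 = 79.43
Services: 90.90 - 47.32 + 69.72 - 52.39 - 21.96 = 38.95
Primary income: -106.46 + 79.32 + 79.24 + 27.89 = 79.99
Secondary income: -32.23
Current account = 79.43 + 38.95 + 79.99 + (-32.23) = 166.14
(Excluded from the current account — capital account: capital transfers received from emigrants 19.06, sale of embassy land to a foreign government 12.52, acquisition of foreign patents and trademarks (non-produced assets) 22.08; financial account: acquisition of a foreign subsidiary by a resident firm (outward FDI) 84.83, borrowing by resident firms from foreign banks 80.92.)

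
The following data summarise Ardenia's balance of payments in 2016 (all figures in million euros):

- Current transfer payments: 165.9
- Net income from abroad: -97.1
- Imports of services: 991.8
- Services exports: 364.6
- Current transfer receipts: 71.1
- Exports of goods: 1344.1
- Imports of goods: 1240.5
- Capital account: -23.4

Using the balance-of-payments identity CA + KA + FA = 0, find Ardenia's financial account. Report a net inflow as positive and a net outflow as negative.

738.9

Goods balance = 1344.1 - 1240.5 = 103.6
Services balance = 364.6 - 991.8 = -627.2
Trade balance (goods + services) = 103.6 + (-627.2) = -523.6
Net primary income = -97.1
Net secondary income = 71.1 - 165.9 = -94.8
Current account = -523.6 + (-97.1) + (-94.8) = -715.5
Financial account = -(-715.5 + (-23.4)) = 738.9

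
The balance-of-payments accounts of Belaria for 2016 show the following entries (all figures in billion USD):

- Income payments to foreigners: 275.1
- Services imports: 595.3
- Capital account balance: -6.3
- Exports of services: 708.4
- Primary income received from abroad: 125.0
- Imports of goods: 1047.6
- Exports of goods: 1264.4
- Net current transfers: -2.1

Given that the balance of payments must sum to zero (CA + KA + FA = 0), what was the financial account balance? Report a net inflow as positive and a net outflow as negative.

-171.4

Goods balance = 1264.4 - 1047.6 = 216.8
Services balance = 708.4 - 595.3 = 113.1
Trade balance (goods + services) = 216.8 + 113.1 = 329.9
Net primary income = 125.0 - 275.1 = -150.1
Net secondary income = -2.1
Current account = 329.9 + (-150.1) + (-2.1) = 177.7
Financial account = -(177.7 + (-6.3)) = -171.4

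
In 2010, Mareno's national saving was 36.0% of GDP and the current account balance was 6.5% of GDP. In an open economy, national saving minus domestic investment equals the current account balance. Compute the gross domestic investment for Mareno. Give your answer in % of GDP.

29.5

I = S - CA = 36.0 - 6.5 = 29.5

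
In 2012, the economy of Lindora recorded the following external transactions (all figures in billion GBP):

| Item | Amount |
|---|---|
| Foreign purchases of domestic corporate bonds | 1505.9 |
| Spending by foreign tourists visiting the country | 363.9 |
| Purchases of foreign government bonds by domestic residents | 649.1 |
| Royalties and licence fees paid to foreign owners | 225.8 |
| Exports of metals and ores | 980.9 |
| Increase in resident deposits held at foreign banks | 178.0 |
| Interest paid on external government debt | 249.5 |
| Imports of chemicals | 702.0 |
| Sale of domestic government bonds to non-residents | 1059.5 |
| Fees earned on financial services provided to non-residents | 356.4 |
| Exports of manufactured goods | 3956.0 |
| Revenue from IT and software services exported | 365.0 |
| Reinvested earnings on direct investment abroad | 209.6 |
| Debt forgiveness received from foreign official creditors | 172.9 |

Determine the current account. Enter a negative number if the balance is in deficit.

5054.5

Goods: 3956.0 - 702.0 + 980.9 = 4234.9
Services: 356.4 - 225.8 + 365.0 + 363.9 = 859.5
Primary income: 209.6 - 249.5 = -39.9
Current account = 4234.9 + 859.5 + (-39.9) = 5054.5
(Excluded from the current account — financial account: foreign purchases of domestic corporate bonds 1505.9, purchases of foreign government bonds by domestic residents 649.1, increase in resident deposits held at foreign banks 178.0, sale of domestic government bonds to non-residents 1059.5; capital account: debt forgiveness received from foreign official creditors 172.9.)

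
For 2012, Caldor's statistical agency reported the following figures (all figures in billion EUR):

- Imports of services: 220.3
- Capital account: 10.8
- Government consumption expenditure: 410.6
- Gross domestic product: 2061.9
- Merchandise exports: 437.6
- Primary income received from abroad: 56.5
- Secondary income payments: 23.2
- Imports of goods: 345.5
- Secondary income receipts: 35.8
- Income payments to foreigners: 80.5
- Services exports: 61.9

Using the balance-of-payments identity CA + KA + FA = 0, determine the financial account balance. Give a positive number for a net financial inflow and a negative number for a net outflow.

66.9

Goods balance = 437.6 - 345.5 = 92.1
Services balance = 61.9 - 220.3 = -158.4
Trade balance (goods + services) = 92.1 + (-158.4) = -66.3
Net primary income = 56.5 - 80.5 = -24.0
Net secondary income = 35.8 - 23.2 = 12.6
Current account = -66.3 + (-24.0) + 12.6 = -77.7
Financial account = -(-77.7 + 10.8) = 66.9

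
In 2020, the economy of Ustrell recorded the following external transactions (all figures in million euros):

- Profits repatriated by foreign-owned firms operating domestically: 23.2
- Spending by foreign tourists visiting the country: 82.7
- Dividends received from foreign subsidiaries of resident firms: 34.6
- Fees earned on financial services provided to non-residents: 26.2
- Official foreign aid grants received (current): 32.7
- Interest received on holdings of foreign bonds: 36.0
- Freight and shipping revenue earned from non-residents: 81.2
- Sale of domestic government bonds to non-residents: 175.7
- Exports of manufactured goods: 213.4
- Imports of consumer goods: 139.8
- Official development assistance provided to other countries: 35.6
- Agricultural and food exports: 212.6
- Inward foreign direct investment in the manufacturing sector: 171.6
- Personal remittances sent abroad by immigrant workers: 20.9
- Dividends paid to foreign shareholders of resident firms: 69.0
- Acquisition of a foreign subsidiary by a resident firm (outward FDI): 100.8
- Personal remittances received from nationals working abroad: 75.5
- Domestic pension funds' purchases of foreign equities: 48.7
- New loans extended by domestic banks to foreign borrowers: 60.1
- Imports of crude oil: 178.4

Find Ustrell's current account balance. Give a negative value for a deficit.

Goods: -178.4 + 213.4 + 212.6 - 139.8 = 107.8
Services: 26.2 + 81.2 + 82.7 = 190.1
Primary income: -69.0 - 23.2 + 34.6 + 36.0 = -21.6
Secondary income: -35.6 + 32.7 - 20.9 + 75.5 = 51.7
Current account = 107.8 + 190.1 + (-21.6) + 51.7 = 328.0
(Excluded from the current account — financial account: sale of domestic government bonds to non-residents 175.7, inward foreign direct investment in the manufacturing sector 171.6, acquisition of a foreign subsidiary by a resident firm (outward FDI) 100.8, domestic pension funds' purchases of foreign equities 48.7, new loans extended by domestic banks to foreign borrowers 60.1.)

328.0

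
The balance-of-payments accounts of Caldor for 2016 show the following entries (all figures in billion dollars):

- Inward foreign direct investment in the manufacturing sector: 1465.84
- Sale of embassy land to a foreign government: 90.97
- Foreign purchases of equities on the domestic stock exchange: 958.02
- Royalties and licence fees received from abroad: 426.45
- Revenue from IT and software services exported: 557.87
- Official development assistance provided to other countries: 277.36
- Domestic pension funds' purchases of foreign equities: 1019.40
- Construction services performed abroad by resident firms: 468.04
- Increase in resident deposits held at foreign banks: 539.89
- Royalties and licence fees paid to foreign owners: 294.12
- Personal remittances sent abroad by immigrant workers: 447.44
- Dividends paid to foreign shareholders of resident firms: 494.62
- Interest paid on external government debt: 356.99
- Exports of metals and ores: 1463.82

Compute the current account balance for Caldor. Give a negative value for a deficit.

1045.65

Goods: 1463.82
Services: 468.04 - 294.12 + 557.87 + 426.45 = 1158.24
Primary income: -356.99 - 494.62 = -851.61
Secondary income: -447.44 - 277.36 = -724.80
Current account = 1463.82 + 1158.24 + (-851.61) + (-724.80) = 1045.65
(Excluded from the current account — financial account: inward foreign direct investment in the manufacturing sector 1465.84, foreign purchases of equities on the domestic stock exchange 958.02, domestic pension funds' purchases of foreign equities 1019.40, increase in resident deposits held at foreign banks 539.89; capital account: sale of embassy land to a foreign government 90.97.)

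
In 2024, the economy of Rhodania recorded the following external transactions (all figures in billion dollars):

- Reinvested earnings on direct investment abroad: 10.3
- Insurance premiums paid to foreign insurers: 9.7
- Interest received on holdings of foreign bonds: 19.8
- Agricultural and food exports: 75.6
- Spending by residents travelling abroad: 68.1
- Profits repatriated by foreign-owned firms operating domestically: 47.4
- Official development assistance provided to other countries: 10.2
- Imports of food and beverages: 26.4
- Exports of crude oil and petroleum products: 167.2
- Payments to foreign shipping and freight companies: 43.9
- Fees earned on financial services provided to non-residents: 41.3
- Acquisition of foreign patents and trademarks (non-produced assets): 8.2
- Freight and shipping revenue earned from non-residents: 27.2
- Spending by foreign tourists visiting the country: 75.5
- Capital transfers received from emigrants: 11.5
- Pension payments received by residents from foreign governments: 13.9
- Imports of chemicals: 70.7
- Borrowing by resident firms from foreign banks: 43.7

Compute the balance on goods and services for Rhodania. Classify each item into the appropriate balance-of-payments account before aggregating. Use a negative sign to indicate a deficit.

168.0

Goods: -70.7 - 26.4 + 167.2 + 75.6 = 145.7
Services: 75.5 - 9.7 + 41.3 + 27.2 - 43.9 - 68.1 = 22.3
Trade balance = 145.7 + 22.3 = 168.0
(Excluded from the trade balance — primary income: reinvested earnings on direct investment abroad 10.3, interest received on holdings of foreign bonds 19.8, profits repatriated by foreign-owned firms operating domestically 47.4; secondary income: official development assistance provided to other countries 10.2, pension payments received by residents from foreign governments 13.9; capital account: acquisition of foreign patents and trademarks (non-produced assets) 8.2, capital transfers received from emigrants 11.5; financial account: borrowing by resident firms from foreign banks 43.7.)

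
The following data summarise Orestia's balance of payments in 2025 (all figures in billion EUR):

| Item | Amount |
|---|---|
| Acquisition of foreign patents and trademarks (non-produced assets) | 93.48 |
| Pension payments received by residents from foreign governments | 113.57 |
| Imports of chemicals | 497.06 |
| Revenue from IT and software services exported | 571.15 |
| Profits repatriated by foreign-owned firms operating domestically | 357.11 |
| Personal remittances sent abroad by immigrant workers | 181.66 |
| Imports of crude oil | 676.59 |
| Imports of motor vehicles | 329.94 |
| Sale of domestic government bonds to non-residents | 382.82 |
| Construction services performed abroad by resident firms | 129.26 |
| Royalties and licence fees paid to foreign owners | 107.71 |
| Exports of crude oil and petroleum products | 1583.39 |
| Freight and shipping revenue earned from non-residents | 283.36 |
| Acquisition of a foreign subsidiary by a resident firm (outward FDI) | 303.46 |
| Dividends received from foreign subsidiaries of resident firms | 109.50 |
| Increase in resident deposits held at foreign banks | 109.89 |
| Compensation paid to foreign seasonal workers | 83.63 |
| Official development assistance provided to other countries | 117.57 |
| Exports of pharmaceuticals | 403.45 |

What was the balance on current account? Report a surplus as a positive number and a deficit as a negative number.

842.41

Goods: -676.59 + 1583.39 - 329.94 - 497.06 + 403.45 = 483.25
Services: 129.26 + 571.15 - 107.71 + 283.36 = 876.06
Primary income: 109.50 - 83.63 - 357.11 = -331.24
Secondary income: 113.57 - 181.66 - 117.57 = -185.66
Current account = 483.25 + 876.06 + (-331.24) + (-185.66) = 842.41
(Excluded from the current account — capital account: acquisition of foreign patents and trademarks (non-produced assets) 93.48; financial account: sale of domestic government bonds to non-residents 382.82, acquisition of a foreign subsidiary by a resident firm (outward FDI) 303.46, increase in resident deposits held at foreign banks 109.89.)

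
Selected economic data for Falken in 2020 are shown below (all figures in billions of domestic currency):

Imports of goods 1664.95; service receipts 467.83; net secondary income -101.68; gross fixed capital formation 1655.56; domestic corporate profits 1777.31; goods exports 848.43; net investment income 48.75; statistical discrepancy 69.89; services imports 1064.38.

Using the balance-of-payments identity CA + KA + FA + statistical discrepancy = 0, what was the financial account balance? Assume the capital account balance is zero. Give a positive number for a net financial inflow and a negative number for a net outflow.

1396.11

Goods balance = 848.43 - 1664.95 = -816.52
Services balance = 467.83 - 1064.38 = -596.55
Trade balance (goods + services) = -816.52 + (-596.55) = -1413.07
Net primary income = 48.75
Net secondary income = -101.68
Current account = -1413.07 + 48.75 + (-101.68) = -1466.00
Financial account = -(-1466.00 + 69.89) = 1396.11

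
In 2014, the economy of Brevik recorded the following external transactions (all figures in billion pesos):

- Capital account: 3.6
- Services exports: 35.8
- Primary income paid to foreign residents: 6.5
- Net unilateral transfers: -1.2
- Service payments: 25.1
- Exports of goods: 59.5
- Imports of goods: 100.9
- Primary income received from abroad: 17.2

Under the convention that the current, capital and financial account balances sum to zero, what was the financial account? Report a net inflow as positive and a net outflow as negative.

17.6

Goods balance = 59.5 - 100.9 = -41.4
Services balance = 35.8 - 25.1 = 10.7
Trade balance (goods + services) = -41.4 + 10.7 = -30.7
Net primary income = 17.2 - 6.5 = 10.7
Net secondary income = -1.2
Current account = -30.7 + 10.7 + (-1.2) = -21.2
Financial account = -(-21.2 + 3.6) = 17.6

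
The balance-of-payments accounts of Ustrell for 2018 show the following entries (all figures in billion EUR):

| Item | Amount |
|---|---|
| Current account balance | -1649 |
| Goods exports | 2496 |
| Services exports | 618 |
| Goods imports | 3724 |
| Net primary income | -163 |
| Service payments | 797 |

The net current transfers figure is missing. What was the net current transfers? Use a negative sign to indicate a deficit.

Current account = goods balance + services balance + net primary income + net secondary income
Sum of the known components = -1570
Net current transfers = CA - (known components) = -1649 - (-1570) = -79

-79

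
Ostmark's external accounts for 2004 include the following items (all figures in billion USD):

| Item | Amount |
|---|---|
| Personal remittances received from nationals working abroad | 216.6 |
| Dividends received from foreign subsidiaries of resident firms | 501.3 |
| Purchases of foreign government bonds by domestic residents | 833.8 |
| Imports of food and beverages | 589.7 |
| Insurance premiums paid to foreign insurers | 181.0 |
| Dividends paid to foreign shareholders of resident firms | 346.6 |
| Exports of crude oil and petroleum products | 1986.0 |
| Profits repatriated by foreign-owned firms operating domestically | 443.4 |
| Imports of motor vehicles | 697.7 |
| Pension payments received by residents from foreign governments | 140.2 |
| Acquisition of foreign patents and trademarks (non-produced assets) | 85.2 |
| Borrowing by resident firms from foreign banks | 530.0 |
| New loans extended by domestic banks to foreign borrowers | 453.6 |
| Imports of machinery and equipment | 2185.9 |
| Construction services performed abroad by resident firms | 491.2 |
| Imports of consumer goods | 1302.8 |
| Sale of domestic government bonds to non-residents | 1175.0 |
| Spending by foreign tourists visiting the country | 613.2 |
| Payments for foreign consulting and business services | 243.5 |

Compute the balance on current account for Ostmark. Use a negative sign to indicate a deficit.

-2042.1

Goods: -697.7 - 589.7 - 1302.8 + 1986.0 - 2185.9 = -2790.1
Services: -181.0 - 243.5 + 491.2 + 613.2 = 679.9
Primary income: -443.4 + 501.3 - 346.6 = -288.7
Secondary income: 216.6 + 140.2 = 356.8
Current account = (-2790.1) + 679.9 + (-288.7) + 356.8 = -2042.1
(Excluded from the current account — financial account: purchases of foreign government bonds by domestic residents 833.8, borrowing by resident firms from foreign banks 530.0, new loans extended by domestic banks to foreign borrowers 453.6, sale of domestic government bonds to non-residents 1175.0; capital account: acquisition of foreign patents and trademarks (non-produced assets) 85.2.)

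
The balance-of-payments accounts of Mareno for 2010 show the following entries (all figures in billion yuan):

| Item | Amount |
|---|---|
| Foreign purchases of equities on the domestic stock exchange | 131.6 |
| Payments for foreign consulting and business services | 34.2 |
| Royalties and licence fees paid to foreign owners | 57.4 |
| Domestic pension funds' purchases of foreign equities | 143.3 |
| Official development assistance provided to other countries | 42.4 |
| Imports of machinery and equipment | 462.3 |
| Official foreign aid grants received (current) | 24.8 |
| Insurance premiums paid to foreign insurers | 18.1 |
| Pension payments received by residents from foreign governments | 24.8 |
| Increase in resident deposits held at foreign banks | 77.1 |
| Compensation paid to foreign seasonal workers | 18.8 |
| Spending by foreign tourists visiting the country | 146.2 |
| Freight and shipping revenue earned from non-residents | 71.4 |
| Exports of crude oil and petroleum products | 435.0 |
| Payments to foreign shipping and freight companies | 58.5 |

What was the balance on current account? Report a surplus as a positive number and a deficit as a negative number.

Goods: -462.3 + 435.0 = -27.3
Services: -57.4 - 58.5 + 146.2 - 34.2 + 71.4 - 18.1 = 49.4
Primary income: -18.8
Secondary income: 24.8 + 24.8 - 42.4 = 7.2
Current account = (-27.3) + 49.4 + (-18.8) + 7.2 = 10.5
(Excluded from the current account — financial account: foreign purchases of equities on the domestic stock exchange 131.6, domestic pension funds' purchases of foreign equities 143.3, increase in resident deposits held at foreign banks 77.1.)

10.5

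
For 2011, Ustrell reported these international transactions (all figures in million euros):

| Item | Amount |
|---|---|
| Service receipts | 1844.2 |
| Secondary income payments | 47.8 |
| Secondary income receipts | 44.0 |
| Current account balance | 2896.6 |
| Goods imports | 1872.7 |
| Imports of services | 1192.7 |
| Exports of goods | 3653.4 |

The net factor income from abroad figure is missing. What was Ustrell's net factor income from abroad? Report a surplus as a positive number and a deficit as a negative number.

Current account = goods balance + services balance + net primary income + net secondary income
Sum of the known components = 2428.4
Net factor income from abroad = CA - (known components) = 2896.6 - 2428.4 = 468.2

468.2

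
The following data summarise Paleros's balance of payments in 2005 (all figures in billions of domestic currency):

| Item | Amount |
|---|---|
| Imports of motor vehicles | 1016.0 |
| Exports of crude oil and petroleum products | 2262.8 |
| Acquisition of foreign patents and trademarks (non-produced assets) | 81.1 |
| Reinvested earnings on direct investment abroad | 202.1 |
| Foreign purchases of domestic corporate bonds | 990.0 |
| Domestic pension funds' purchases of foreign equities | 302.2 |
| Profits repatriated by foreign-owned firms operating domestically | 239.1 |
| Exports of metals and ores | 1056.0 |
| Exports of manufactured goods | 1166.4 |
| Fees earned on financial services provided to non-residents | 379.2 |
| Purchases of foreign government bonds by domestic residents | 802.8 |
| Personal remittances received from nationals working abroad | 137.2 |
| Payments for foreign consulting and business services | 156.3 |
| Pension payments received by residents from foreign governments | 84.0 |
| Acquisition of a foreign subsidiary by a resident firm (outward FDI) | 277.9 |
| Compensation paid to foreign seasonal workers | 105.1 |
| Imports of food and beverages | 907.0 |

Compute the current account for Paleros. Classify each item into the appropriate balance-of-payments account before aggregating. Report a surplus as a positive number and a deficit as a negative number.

Goods: 2262.8 - 907.0 + 1166.4 - 1016.0 + 1056.0 = 2562.2
Services: -156.3 + 379.2 = 222.9
Primary income: -239.1 + 202.1 - 105.1 = -142.1
Secondary income: 137.2 + 84.0 = 221.2
Current account = 2562.2 + 222.9 + (-142.1) + 221.2 = 2864.2
(Excluded from the current account — capital account: acquisition of foreign patents and trademarks (non-produced assets) 81.1; financial account: foreign purchases of domestic corporate bonds 990.0, domestic pension funds' purchases of foreign equities 302.2, purchases of foreign government bonds by domestic residents 802.8, acquisition of a foreign subsidiary by a resident firm (outward FDI) 277.9.)

2864.2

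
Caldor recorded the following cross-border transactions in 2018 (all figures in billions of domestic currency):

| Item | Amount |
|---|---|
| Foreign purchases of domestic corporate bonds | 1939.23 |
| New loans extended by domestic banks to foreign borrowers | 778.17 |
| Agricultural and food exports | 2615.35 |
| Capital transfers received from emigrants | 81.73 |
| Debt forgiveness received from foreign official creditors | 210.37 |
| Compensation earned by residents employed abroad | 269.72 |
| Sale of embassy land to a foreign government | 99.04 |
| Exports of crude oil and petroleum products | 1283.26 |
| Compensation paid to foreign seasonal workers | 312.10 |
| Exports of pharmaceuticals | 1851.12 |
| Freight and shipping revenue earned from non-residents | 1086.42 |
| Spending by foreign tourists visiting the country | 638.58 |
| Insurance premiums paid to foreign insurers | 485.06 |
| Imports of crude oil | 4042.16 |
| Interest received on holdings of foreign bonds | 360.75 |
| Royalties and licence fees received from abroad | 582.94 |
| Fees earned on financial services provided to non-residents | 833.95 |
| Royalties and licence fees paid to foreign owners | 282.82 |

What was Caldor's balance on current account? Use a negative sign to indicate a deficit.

Goods: -4042.16 + 2615.35 + 1283.26 + 1851.12 = 1707.57
Services: 582.94 + 638.58 + 1086.42 - 485.06 + 833.95 - 282.82 = 2374.01
Primary income: 269.72 + 360.75 - 312.10 = 318.37
Current account = 1707.57 + 2374.01 + 318.37 = 4399.95
(Excluded from the current account — financial account: foreign purchases of domestic corporate bonds 1939.23, new loans extended by domestic banks to foreign borrowers 778.17; capital account: capital transfers received from emigrants 81.73, debt forgiveness received from foreign official creditors 210.37, sale of embassy land to a foreign government 99.04.)

4399.95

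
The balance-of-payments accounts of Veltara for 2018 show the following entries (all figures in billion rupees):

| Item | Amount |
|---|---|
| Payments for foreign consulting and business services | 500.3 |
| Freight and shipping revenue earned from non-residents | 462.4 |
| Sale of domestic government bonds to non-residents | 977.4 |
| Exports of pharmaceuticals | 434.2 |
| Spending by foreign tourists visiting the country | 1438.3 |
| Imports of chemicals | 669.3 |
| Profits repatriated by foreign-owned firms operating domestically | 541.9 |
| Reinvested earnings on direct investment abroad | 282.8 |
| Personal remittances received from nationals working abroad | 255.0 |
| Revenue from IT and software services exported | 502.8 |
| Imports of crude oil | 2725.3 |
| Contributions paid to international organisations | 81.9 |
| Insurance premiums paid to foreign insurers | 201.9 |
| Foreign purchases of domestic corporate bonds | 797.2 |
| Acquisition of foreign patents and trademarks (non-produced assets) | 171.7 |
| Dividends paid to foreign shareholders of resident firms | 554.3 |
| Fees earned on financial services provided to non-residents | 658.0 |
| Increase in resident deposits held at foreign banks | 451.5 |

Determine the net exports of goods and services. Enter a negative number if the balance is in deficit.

Goods: -669.3 - 2725.3 + 434.2 = -2960.4
Services: 502.8 + 1438.3 + 462.4 - 500.3 - 201.9 + 658.0 = 2359.3
Trade balance = -2960.4 + 2359.3 = -601.1
(Excluded from the trade balance — financial account: sale of domestic government bonds to non-residents 977.4, foreign purchases of domestic corporate bonds 797.2, increase in resident deposits held at foreign banks 451.5; primary income: profits repatriated by foreign-owned firms operating domestically 541.9, reinvested earnings on direct investment abroad 282.8, dividends paid to foreign shareholders of resident firms 554.3; secondary income: personal remittances received from nationals working abroad 255.0, contributions paid to international organisations 81.9; capital account: acquisition of foreign patents and trademarks (non-produced assets) 171.7.)

-601.1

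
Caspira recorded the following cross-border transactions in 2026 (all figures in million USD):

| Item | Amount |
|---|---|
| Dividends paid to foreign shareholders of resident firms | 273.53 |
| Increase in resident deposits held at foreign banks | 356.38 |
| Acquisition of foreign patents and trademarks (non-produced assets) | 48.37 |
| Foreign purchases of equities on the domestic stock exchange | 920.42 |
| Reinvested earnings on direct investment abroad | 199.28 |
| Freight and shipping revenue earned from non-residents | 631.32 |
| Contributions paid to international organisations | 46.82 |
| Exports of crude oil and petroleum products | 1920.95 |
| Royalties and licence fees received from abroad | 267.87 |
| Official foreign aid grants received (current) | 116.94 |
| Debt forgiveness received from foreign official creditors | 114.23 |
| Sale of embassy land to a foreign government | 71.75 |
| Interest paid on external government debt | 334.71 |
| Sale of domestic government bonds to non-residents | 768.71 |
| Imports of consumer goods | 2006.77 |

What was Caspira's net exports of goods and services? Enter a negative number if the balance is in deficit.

Goods: 1920.95 - 2006.77 = -85.82
Services: 267.87 + 631.32 = 899.19
Trade balance = -85.82 + 899.19 = 813.37
(Excluded from the trade balance — primary income: dividends paid to foreign shareholders of resident firms 273.53, reinvested earnings on direct investment abroad 199.28, interest paid on external government debt 334.71; financial account: increase in resident deposits held at foreign banks 356.38, foreign purchases of equities on the domestic stock exchange 920.42, sale of domestic government bonds to non-residents 768.71; capital account: acquisition of foreign patents and trademarks (non-produced assets) 48.37, debt forgiveness received from foreign official creditors 114.23, sale of embassy land to a foreign government 71.75; secondary income: contributions paid to international organisations 46.82, official foreign aid grants received (current) 116.94.)

813.37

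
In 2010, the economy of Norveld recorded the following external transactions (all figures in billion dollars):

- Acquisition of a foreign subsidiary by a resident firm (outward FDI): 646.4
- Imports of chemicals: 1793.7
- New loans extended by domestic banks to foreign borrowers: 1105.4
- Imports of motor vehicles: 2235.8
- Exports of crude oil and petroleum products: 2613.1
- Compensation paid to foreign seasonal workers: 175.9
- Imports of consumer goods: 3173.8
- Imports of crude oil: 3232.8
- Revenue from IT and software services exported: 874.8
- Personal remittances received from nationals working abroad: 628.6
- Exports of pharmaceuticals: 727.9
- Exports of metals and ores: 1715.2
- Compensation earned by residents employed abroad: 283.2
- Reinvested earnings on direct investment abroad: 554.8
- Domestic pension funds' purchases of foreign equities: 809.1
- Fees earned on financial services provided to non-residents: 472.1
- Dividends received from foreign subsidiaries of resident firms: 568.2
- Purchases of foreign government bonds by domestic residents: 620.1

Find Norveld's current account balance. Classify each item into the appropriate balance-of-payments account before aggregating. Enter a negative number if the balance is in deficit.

Goods: 1715.2 + 727.9 - 2235.8 + 2613.1 - 3232.8 - 3173.8 - 1793.7 = -5379.9
Services: 472.1 + 874.8 = 1346.9
Primary income: -175.9 + 568.2 + 554.8 + 283.2 = 1230.3
Secondary income: 628.6
Current account = (-5379.9) + 1346.9 + 1230.3 + 628.6 = -2174.1
(Excluded from the current account — financial account: acquisition of a foreign subsidiary by a resident firm (outward FDI) 646.4, new loans extended by domestic banks to foreign borrowers 1105.4, domestic pension funds' purchases of foreign equities 809.1, purchases of foreign government bonds by domestic residents 620.1.)

-2174.1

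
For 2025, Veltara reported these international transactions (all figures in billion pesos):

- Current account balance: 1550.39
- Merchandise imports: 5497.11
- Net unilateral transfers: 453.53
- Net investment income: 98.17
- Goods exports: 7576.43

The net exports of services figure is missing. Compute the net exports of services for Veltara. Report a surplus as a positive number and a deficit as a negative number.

Current account = goods balance + services balance + net primary income + net secondary income
Sum of the known components = 2631.02
Net exports of services = CA - (known components) = 1550.39 - 2631.02 = -1080.63

-1080.63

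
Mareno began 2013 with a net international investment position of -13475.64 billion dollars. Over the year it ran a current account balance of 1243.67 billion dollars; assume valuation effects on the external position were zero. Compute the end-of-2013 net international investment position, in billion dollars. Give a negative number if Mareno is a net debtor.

-12231.97

With no valuation effects, change in NIIP = current account = 1243.67
End-of-year NIIP = -13475.64 + 1243.67 = -12231.97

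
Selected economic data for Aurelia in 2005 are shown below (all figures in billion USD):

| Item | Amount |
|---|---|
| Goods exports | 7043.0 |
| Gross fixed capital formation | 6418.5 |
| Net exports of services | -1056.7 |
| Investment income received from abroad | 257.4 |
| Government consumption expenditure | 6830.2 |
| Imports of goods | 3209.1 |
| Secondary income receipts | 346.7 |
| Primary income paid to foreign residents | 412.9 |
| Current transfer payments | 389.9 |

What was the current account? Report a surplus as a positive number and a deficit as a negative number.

Goods balance = 7043.0 - 3209.1 = 3833.9
Services balance = -1056.7
Trade balance (goods + services) = 3833.9 + (-1056.7) = 2777.2
Net primary income = 257.4 - 412.9 = -155.5
Net secondary income = 346.7 - 389.9 = -43.2
Current account = 2777.2 + (-155.5) + (-43.2) = 2578.5

2578.5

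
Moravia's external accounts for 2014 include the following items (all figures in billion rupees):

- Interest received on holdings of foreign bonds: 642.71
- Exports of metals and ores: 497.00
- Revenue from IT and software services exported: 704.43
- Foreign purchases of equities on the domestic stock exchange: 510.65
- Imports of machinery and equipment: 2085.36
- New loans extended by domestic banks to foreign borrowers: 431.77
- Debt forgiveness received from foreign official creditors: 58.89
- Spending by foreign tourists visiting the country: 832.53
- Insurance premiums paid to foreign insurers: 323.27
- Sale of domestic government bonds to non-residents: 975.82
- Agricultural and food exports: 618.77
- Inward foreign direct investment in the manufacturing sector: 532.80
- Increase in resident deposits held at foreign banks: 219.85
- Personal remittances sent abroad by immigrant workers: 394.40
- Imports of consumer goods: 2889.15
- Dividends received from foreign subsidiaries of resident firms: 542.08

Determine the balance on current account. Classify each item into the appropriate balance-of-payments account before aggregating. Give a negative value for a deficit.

Goods: 618.77 - 2889.15 + 497.00 - 2085.36 = -3858.74
Services: -323.27 + 832.53 + 704.43 = 1213.69
Primary income: 642.71 + 542.08 = 1184.79
Secondary income: -394.40
Current account = (-3858.74) + 1213.69 + 1184.79 + (-394.40) = -1854.66
(Excluded from the current account — financial account: foreign purchases of equities on the domestic stock exchange 510.65, new loans extended by domestic banks to foreign borrowers 431.77, sale of domestic government bonds to non-residents 975.82, inward foreign direct investment in the manufacturing sector 532.80, increase in resident deposits held at foreign banks 219.85; capital account: debt forgiveness received from foreign official creditors 58.89.)

-1854.66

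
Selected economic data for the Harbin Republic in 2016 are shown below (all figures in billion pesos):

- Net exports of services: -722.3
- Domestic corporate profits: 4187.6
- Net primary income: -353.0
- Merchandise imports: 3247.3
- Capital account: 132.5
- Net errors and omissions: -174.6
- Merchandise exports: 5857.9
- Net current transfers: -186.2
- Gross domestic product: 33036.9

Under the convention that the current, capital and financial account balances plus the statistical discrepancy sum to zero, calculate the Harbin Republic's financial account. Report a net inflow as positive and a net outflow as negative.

-1307.0

Goods balance = 5857.9 - 3247.3 = 2610.6
Services balance = -722.3
Trade balance (goods + services) = 2610.6 + (-722.3) = 1888.3
Net primary income = -353.0
Net secondary income = -186.2
Current account = 1888.3 + (-353.0) + (-186.2) = 1349.1
Financial account = -(1349.1 + 132.5 + (-174.6)) = -1307.0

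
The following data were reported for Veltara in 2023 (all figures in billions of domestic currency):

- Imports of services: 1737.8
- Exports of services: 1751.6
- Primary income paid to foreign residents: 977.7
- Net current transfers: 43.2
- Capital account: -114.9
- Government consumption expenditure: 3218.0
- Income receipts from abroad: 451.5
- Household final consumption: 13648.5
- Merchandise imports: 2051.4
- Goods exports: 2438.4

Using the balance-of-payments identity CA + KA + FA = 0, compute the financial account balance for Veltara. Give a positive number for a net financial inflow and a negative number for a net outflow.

197.1

Goods balance = 2438.4 - 2051.4 = 387.0
Services balance = 1751.6 - 1737.8 = 13.8
Trade balance (goods + services) = 387.0 + 13.8 = 400.8
Net primary income = 451.5 - 977.7 = -526.2
Net secondary income = 43.2
Current account = 400.8 + (-526.2) + 43.2 = -82.2
Financial account = -(-82.2 + (-114.9)) = 197.1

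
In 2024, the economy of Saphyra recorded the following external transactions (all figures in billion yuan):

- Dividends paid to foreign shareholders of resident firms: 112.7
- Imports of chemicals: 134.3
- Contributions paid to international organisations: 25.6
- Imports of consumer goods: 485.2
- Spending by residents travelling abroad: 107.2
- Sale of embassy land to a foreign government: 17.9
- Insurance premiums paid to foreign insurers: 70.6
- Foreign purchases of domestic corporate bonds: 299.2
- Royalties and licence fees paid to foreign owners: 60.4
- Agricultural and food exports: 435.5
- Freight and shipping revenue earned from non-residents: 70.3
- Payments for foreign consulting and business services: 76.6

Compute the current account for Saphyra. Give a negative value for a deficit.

-566.8

Goods: -485.2 - 134.3 + 435.5 = -184.0
Services: -76.6 - 107.2 + 70.3 - 70.6 - 60.4 = -244.5
Primary income: -112.7
Secondary income: -25.6
Current account = (-184.0) + (-244.5) + (-112.7) + (-25.6) = -566.8
(Excluded from the current account — capital account: sale of embassy land to a foreign government 17.9; financial account: foreign purchases of domestic corporate bonds 299.2.)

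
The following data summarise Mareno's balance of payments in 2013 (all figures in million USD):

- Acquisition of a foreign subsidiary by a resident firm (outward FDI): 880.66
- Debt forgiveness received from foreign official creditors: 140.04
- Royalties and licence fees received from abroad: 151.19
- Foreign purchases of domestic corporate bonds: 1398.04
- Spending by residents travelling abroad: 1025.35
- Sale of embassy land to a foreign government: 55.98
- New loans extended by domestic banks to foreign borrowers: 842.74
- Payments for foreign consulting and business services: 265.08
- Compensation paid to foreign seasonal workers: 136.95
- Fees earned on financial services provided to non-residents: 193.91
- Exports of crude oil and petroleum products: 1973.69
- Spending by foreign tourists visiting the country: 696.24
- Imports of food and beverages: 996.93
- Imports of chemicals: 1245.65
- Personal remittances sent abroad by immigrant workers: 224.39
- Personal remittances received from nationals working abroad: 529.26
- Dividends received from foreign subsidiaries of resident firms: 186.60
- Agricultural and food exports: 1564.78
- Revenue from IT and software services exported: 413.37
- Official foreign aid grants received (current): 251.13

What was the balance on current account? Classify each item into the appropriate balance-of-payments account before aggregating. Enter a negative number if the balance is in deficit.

2065.82

Goods: -1245.65 + 1973.69 + 1564.78 - 996.93 = 1295.89
Services: 696.24 + 413.37 - 1025.35 + 151.19 - 265.08 + 193.91 = 164.28
Primary income: -136.95 + 186.60 = 49.65
Secondary income: 529.26 - 224.39 + 251.13 = 556.00
Current account = 1295.89 + 164.28 + 49.65 + 556.00 = 2065.82
(Excluded from the current account — financial account: acquisition of a foreign subsidiary by a resident firm (outward FDI) 880.66, foreign purchases of domestic corporate bonds 1398.04, new loans extended by domestic banks to foreign borrowers 842.74; capital account: debt forgiveness received from foreign official creditors 140.04, sale of embassy land to a foreign government 55.98.)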